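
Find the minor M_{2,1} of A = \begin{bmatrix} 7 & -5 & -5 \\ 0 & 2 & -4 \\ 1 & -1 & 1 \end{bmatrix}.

Delete row 2 and column 1; the remaining 2×2 submatrix is [-5 -5; -1 1].
Its determinant is (-5)·1 − (-5)·(-1) = -10.

The minor is -10.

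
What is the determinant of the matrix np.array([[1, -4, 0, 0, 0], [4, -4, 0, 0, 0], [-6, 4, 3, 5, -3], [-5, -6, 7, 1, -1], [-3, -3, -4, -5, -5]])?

The determinant is 3096.

The matrix is block lower-triangular with a 2×2 block and a 3×3 block on the diagonal, so its determinant equals the product of the determinants of the diagonal blocks.
det of the 2×2 block = 12
det of the 3×3 block = 258
det = (12)·(258) = 3096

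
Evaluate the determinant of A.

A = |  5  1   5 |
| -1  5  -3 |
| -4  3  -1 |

det(A) = 116

Expand along column 1:
  + 5 · |5 -3; 3 -1| = 5·(-5 − (-9)) = 20
  − (-1) · |1 5; 3 -1| = −(-1)·(-1 − 15) = -16
  + (-4) · |1 5; 5 -3| = (-4)·(-3 − 25) = 112
Sum: (20) + (-16) + (112) = 116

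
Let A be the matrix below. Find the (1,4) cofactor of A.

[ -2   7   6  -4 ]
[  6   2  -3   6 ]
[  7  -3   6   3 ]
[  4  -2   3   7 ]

Delete row 1 and column 4; the remaining 3×3 submatrix is [6 2 -3; 7 -3 6; 4 -2 3].
Its determinant is 30.
The cofactor carries sign (−1)^(1+4) = −1, so C_{1,4} = −(30) = -30.

The cofactor is -30.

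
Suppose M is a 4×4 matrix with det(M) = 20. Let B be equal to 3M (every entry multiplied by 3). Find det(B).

1620

For a 4×4 matrix, det(3M) = 3^4·det(M) = 81·det(M).
det(B) = (81)·(20) = 1620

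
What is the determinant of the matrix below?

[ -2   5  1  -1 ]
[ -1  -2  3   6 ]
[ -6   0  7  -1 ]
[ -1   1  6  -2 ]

Expand along row 3 (it has 1 zero):
  + (-6) · M_31   where M_31 = det([5 1 -1; -2 3 6; 1 6 -2]) = -193
  + (7) · M_33   where M_33 = det([-2 5 -1; -1 -2 6; -1 1 -2]) = -33
  − (-1) · M_34   where M_34 = det([-2 5 1; -1 -2 3; -1 1 6]) = 42
det = (+1)·(-6)·(-193) + (+1)·(7)·(-33) + (-1)·(-1)·(42) = 969

969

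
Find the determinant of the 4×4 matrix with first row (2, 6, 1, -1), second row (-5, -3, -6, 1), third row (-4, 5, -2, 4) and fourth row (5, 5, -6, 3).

1636

Expand along row 1:
  + (2) · M_11   where M_11 = det([-3 -6 1; 5 -2 4; 5 -6 3]) = -104
  − (6) · M_12   where M_12 = det([-5 -6 1; -4 -2 4; 5 -6 3]) = -248
  + (1) · M_13   where M_13 = det([-5 -3 1; -4 5 4; 5 5 3]) = -116
  − (-1) · M_14   where M_14 = det([-5 -3 -6; -4 5 -2; 5 5 -6]) = 472
det = (+1)·(2)·(-104) + (-1)·(6)·(-248) + (+1)·(1)·(-116) + (-1)·(-1)·(472) = 1636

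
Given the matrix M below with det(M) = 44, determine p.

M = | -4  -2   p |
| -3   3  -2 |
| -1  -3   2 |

Expanding along the row containing p, det(M) is linear in p: det(M) = (12)·p + (-16).
Set (12)·p + (-16) = 44  ⇒  (12)·p = 60  ⇒  p = 5.

5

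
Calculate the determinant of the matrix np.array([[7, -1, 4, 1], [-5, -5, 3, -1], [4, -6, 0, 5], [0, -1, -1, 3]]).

The determinant is 577.

Expand along row 3 (it has 1 zero):
  + (4) · M_31   where M_31 = det([-1 4 1; -5 3 -1; -1 -1 3]) = 64
  − (-6) · M_32   where M_32 = det([7 4 1; -5 3 -1; 0 -1 3]) = 121
  − (5) · M_34   where M_34 = det([7 -1 4; -5 -5 3; 0 -1 -1]) = 81
det = (+1)·(4)·(64) + (-1)·(-6)·(121) + (-1)·(5)·(81) = 577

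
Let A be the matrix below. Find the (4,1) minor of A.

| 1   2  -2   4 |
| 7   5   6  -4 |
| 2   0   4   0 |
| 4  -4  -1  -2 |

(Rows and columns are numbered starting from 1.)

The minor is 112.

Delete row 4 and column 1; the remaining 3×3 submatrix is [2 -2 4; 5 6 -4; 0 4 0].
Its determinant is 112.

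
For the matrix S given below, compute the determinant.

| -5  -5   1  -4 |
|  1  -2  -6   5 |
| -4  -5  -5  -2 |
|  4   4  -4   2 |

det(S) = 60

Expand along row 1:
  + (-5) · M_11   where M_11 = det([-2 -6 5; -5 -5 -2; 4 -4 2]) = 224
  − (-5) · M_12   where M_12 = det([1 -6 5; -4 -5 -2; 4 -4 2]) = 162
  + (1) · M_13   where M_13 = det([1 -2 5; -4 -5 -2; 4 4 2]) = 18
  − (-4) · M_14   where M_14 = det([1 -2 -6; -4 -5 -5; 4 4 -4]) = 88
det = (+1)·(-5)·(224) + (-1)·(-5)·(162) + (+1)·(1)·(18) + (-1)·(-4)·(88) = 60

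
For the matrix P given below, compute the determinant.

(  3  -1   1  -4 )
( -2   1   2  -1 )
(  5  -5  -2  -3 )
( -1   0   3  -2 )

Expand along row 4 (it has 1 zero):
  − (-1) · M_41   where M_41 = det([-1 1 -4; 1 2 -1; -5 -2 -3]) = -16
  − (3) · M_43   where M_43 = det([3 -1 -4; -2 1 -1; 5 -5 -3]) = -33
  + (-2) · M_44   where M_44 = det([3 -1 1; -2 1 2; 5 -5 -2]) = 23
det = (-1)·(-1)·(-16) + (-1)·(3)·(-33) + (+1)·(-2)·(23) = 37

|P| = 37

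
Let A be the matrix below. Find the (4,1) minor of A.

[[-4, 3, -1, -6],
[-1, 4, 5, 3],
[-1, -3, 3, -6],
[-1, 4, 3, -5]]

The minor is -294.

Delete row 4 and column 1; the remaining 3×3 submatrix is [3 -1 -6; 4 5 3; -3 3 -6].
Its determinant is -294.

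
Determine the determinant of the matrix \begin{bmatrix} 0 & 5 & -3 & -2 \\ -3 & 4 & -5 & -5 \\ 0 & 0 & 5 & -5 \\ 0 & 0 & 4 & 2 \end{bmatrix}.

The determinant is 450.

The matrix is block upper-triangular with a 2×2 block and a 2×2 block on the diagonal, so its determinant equals the product of the determinants of the diagonal blocks.
det of the 2×2 block = 15
det of the 2×2 block = 30
det = (15)·(30) = 450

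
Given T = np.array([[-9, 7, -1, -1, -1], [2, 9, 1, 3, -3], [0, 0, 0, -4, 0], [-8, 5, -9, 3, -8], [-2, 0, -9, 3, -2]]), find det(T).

17772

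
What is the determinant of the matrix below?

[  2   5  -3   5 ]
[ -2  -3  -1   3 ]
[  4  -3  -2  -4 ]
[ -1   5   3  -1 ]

Expand along row 1:
  + (2) · M_11   where M_11 = det([-3 -1 3; -3 -2 -4; 5 3 -1]) = -16
  − (5) · M_12   where M_12 = det([-2 -1 3; 4 -2 -4; -1 3 -1]) = -6
  + (-3) · M_13   where M_13 = det([-2 -3 3; 4 -3 -4; -1 5 -1]) = -19
  − (5) · M_14   where M_14 = det([-2 -3 -1; 4 -3 -2; -1 5 3]) = 11
det = (+1)·(2)·(-16) + (-1)·(5)·(-6) + (+1)·(-3)·(-19) + (-1)·(5)·(11) = 0

0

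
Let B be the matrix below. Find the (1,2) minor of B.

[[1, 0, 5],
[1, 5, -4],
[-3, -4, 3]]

-9

Delete row 1 and column 2; the remaining 2×2 submatrix is [1 -4; -3 3].
Its determinant is 1·3 − (-4)·(-3) = -9.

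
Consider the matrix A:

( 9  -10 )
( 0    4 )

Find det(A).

det(A) = 9·4 − (-10)·0 = 36 − 0 = 36

The determinant is 36.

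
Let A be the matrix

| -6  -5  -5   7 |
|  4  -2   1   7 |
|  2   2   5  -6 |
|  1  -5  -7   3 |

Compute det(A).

Expand along row 1:
  + (-6) · M_11   where M_11 = det([-2 1 7; 2 5 -6; -5 -7 3]) = 155
  − (-5) · M_12   where M_12 = det([4 1 7; 2 5 -6; 1 -7 3]) = -253
  + (-5) · M_13   where M_13 = det([4 -2 7; 2 2 -6; 1 -5 3]) = -156
  − (7) · M_14   where M_14 = det([4 -2 1; 2 2 5; 1 -5 -7]) = -6
det = (+1)·(-6)·(155) + (-1)·(-5)·(-253) + (+1)·(-5)·(-156) + (-1)·(7)·(-6) = -1373

det(A) = -1373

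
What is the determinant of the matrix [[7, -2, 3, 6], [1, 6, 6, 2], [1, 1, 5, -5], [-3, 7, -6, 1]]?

The determinant is -2352.

Expand along row 1:
  + (7) · M_11   where M_11 = det([6 6 2; 1 5 -5; 7 -6 1]) = -448
  − (-2) · M_12   where M_12 = det([1 6 2; 1 5 -5; -3 -6 1]) = 77
  + (3) · M_13   where M_13 = det([1 6 2; 1 1 -5; -3 7 1]) = 140
  − (6) · M_14   where M_14 = det([1 6 6; 1 1 5; -3 7 -6]) = -35
det = (+1)·(7)·(-448) + (-1)·(-2)·(77) + (+1)·(3)·(140) + (-1)·(6)·(-35) = -2352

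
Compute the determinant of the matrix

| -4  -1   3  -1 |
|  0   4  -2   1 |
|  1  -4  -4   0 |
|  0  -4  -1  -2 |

Expand along column 1 (it has 2 zeros):
  + (-4) · M_11   where M_11 = det([4 -2 1; -4 -4 0; -4 -1 -2]) = 36
  + (1) · M_31   where M_31 = det([-1 3 -1; 4 -2 1; -4 -1 -2]) = 19
det = (+1)·(-4)·(36) + (+1)·(1)·(19) = -125

-125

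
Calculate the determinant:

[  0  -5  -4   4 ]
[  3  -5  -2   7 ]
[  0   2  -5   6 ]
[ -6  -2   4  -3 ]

-1233

Expand along column 1 (it has 2 zeros):
  − (3) · M_21   where M_21 = det([-5 -4 4; 2 -5 6; -2 4 -3]) = 61
  − (-6) · M_41   where M_41 = det([-5 -4 4; -5 -2 7; 2 -5 6]) = -175
det = (-1)·(3)·(61) + (-1)·(-6)·(-175) = -1233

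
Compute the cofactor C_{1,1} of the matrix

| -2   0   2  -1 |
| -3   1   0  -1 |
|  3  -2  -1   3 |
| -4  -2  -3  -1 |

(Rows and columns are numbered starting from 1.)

The cofactor is 6.

Delete row 1 and column 1; the remaining 3×3 submatrix is [1 0 -1; -2 -1 3; -2 -3 -1].
Its determinant is 6.
The cofactor carries sign (−1)^(1+1) = +1, so C_{1,1} = +(6) = 6.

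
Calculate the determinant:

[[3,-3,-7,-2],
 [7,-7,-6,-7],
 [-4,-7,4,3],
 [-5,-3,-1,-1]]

-2237

Expand along row 1:
  + (3) · M_11   where M_11 = det([-7 -6 -7; -7 4 3; -3 -1 -1]) = -30
  − (-3) · M_12   where M_12 = det([7 -6 -7; -4 4 3; -5 -1 -1]) = -61
  + (-7) · M_13   where M_13 = det([7 -7 -7; -4 -7 3; -5 -3 -1]) = 406
  − (-2) · M_14   where M_14 = det([7 -7 -6; -4 -7 4; -5 -3 -1]) = 439
det = (+1)·(3)·(-30) + (-1)·(-3)·(-61) + (+1)·(-7)·(406) + (-1)·(-2)·(439) = -2237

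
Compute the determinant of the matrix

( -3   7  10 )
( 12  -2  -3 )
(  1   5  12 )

Expand along column 1:
  + (-3) · |-2 -3; 5 12| = (-3)·(-24 − (-15)) = 27
  − 12 · |7 10; 5 12| = −12·(84 − 50) = -408
  + 1 · |7 10; -2 -3| = 1·(-21 − (-20)) = -1
Sum: (27) + (-408) + (-1) = -382

The determinant is -382.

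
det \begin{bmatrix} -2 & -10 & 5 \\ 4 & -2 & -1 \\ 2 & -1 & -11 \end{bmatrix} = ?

Expand along column 1:
  + (-2) · |-2 -1; -1 -11| = (-2)·(22 − 1) = -42
  − 4 · |-10 5; -1 -11| = −4·(110 − (-5)) = -460
  + 2 · |-10 5; -2 -1| = 2·(10 − (-10)) = 40
Sum: (-42) + (-460) + (40) = -462

-462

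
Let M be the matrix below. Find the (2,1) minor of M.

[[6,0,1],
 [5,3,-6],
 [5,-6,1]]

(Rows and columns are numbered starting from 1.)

The minor is 6.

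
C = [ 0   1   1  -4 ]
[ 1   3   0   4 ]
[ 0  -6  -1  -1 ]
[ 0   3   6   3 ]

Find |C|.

-150

Expand along column 1 (it has 3 zeros):
  − (1) · M_21   where M_21 = det([1 1 -4; -6 -1 -1; 3 6 3]) = 150
det = (-1)·(1)·(150) = -150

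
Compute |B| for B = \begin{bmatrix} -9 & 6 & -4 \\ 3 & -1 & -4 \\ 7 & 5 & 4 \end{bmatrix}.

det(B) = -472

Expand along column 1:
  + (-9) · |-1 -4; 5 4| = (-9)·(-4 − (-20)) = -144
  − 3 · |6 -4; 5 4| = −3·(24 − (-20)) = -132
  + 7 · |6 -4; -1 -4| = 7·(-24 − 4) = -196
Sum: (-144) + (-132) + (-196) = -472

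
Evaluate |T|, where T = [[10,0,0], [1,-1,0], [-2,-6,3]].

|T| = -30

T is lower triangular, so det(T) is the product of the diagonal entries:
det = (10) · (-1) · (3) = -30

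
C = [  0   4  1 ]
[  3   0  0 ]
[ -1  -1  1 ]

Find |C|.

Expand along row 2:
  − 3 · |4 1; -1 1| = −3·(4 − (-1)) = -15

|C| = -15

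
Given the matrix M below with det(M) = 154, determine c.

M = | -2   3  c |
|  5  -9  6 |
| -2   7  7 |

Expanding along the column containing c, det(M) is linear in c: det(M) = (17)·c + (69).
Set (17)·c + (69) = 154  ⇒  (17)·c = 85  ⇒  c = 5.

c = 5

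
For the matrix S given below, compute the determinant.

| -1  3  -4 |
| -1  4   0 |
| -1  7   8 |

Expand along column 3:
  + (-4) · |-1 4; -1 7| = (-4)·(-7 − (-4)) = 12
  + 8 · |-1 3; -1 4| = 8·(-4 − (-3)) = -8
Sum: (12) + (-8) = 4

The determinant is 4.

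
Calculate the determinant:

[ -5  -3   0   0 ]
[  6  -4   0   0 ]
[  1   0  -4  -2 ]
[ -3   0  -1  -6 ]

The determinant is 836.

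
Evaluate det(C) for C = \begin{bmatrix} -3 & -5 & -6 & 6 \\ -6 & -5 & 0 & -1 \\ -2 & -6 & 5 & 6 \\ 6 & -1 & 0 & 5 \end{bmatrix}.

1614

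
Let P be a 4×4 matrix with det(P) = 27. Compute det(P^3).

det(P^3) = (det P)^3 = (27)^3 = 19683

The determinant is 19683.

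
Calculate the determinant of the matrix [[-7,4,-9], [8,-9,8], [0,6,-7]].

-313

Expand along column 1:
  + (-7) · |-9 8; 6 -7| = (-7)·(63 − 48) = -105
  − 8 · |4 -9; 6 -7| = −8·(-28 − (-54)) = -208
Sum: (-105) + (-208) = -313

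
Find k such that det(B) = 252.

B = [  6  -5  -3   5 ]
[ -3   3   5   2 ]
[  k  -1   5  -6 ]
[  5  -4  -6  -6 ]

k = 9

Expanding along the row containing k, det(B) is linear in k: det(B) = (70)·k + (-378).
Set (70)·k + (-378) = 252  ⇒  (70)·k = 630  ⇒  k = 9.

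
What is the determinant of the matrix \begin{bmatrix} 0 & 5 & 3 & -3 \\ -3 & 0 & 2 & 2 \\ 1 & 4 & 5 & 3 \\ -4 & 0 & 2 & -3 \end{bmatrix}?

Expand along column 2 (it has 2 zeros):
  − (5) · M_12   where M_12 = det([-3 2 2; 1 5 3; -4 2 -3]) = 89
  − (4) · M_32   where M_32 = det([0 3 -3; -3 2 2; -4 2 -3]) = -57
det = (-1)·(5)·(89) + (-1)·(4)·(-57) = -217

The determinant is -217.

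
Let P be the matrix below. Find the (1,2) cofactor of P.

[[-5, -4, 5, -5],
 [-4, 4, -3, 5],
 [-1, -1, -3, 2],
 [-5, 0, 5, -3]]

Delete row 1 and column 2; the remaining 3×3 submatrix is [-4 -3 5; -1 -3 2; -5 5 -3].
Its determinant is -57.
The cofactor carries sign (−1)^(1+2) = −1, so C_{1,2} = −(-57) = 57.

57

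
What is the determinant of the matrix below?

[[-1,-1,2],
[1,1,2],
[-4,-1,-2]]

12

Expand along column 1:
  + (-1) · |1 2; -1 -2| = (-1)·(-2 − (-2)) = 0
  − 1 · |-1 2; -1 -2| = −1·(2 − (-2)) = -4
  + (-4) · |-1 2; 1 2| = (-4)·(-2 − 2) = 16
Sum: (0) + (-4) + (16) = 12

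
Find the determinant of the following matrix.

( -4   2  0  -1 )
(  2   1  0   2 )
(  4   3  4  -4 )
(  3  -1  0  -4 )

The determinant is 164.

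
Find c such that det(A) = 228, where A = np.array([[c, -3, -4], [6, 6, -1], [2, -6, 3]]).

c = -2

Expanding along the column containing c, det(A) is linear in c: det(A) = (12)·c + (252).
Set (12)·c + (252) = 228  ⇒  (12)·c = -24  ⇒  c = -2.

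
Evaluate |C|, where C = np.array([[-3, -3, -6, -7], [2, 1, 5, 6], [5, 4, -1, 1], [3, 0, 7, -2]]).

det(C) = 396

Expand along row 4 (it has 1 zero):
  − (3) · M_41   where M_41 = det([-3 -6 -7; 1 5 6; 4 -1 1]) = -24
  − (7) · M_43   where M_43 = det([-3 -3 -7; 2 1 6; 5 4 1]) = -36
  + (-2) · M_44   where M_44 = det([-3 -3 -6; 2 1 5; 5 4 -1]) = -36
det = (-1)·(3)·(-24) + (-1)·(7)·(-36) + (+1)·(-2)·(-36) = 396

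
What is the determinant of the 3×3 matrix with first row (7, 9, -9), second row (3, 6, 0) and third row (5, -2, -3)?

279

Expand along column 3:
  + (-9) · |3 6; 5 -2| = (-9)·(-6 − 30) = 324
  + (-3) · |7 9; 3 6| = (-3)·(42 − 27) = -45
Sum: (324) + (-45) = 279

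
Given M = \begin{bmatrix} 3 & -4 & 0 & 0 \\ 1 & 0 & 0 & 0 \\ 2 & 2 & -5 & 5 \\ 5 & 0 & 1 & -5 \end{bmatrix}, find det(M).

M is block lower-triangular with a 2×2 block and a 2×2 block on the diagonal, so its determinant equals the product of the determinants of the diagonal blocks.
det of the 2×2 block = 4
det of the 2×2 block = 20
det = (4)·(20) = 80

det(M) = 80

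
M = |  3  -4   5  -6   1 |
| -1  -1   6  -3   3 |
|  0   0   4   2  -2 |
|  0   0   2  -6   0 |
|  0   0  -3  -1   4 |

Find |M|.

|M| = 504

M is block upper-triangular with a 2×2 block and a 3×3 block on the diagonal, so its determinant equals the product of the determinants of the diagonal blocks.
det of the 2×2 block = -7
det of the 3×3 block = -72
det = (-7)·(-72) = 504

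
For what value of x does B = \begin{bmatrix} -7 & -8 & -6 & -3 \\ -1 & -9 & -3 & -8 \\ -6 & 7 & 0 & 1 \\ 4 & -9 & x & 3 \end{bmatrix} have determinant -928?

x = -4

Expanding along the row containing x, det(B) is linear in x: det(B) = (538)·x + (1224).
Set (538)·x + (1224) = -928  ⇒  (538)·x = -2152  ⇒  x = -4.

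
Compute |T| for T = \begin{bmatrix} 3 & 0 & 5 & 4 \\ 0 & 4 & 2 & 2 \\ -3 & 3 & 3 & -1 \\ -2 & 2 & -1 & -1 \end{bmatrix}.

det(T) = 28

Expand along row 1 (it has 1 zero):
  + (3) · M_11   where M_11 = det([4 2 2; 3 3 -1; 2 -1 -1]) = -32
  + (5) · M_13   where M_13 = det([0 4 2; -3 3 -1; -2 2 -1]) = -4
  − (4) · M_14   where M_14 = det([0 4 2; -3 3 3; -2 2 -1]) = -36
det = (+1)·(3)·(-32) + (+1)·(5)·(-4) + (-1)·(4)·(-36) = 28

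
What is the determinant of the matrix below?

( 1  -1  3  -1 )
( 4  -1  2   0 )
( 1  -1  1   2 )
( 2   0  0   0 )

Expand along row 4 (it has 3 zeros):
  − (2) · M_41   where M_41 = det([-1 3 -1; -1 2 0; -1 1 2]) = 1
det = (-1)·(2)·(1) = -2

-2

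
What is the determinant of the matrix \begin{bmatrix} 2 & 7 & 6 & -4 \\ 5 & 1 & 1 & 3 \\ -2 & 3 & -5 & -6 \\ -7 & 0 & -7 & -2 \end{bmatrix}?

The determinant is 1291.

Expand along row 4 (it has 1 zero):
  − (-7) · M_41   where M_41 = det([7 6 -4; 1 1 3; 3 -5 -6]) = 185
  − (-7) · M_43   where M_43 = det([2 7 -4; 5 1 3; -2 3 -6]) = 70
  + (-2) · M_44   where M_44 = det([2 7 6; 5 1 1; -2 3 -5]) = 247
det = (-1)·(-7)·(185) + (-1)·(-7)·(70) + (+1)·(-2)·(247) = 1291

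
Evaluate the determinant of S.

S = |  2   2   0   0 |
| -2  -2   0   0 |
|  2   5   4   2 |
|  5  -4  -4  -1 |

0

S is block lower-triangular with a 2×2 block and a 2×2 block on the diagonal, so its determinant equals the product of the determinants of the diagonal blocks.
det of the 2×2 block = 0
det of the 2×2 block = 4
det = (0)·(4) = 0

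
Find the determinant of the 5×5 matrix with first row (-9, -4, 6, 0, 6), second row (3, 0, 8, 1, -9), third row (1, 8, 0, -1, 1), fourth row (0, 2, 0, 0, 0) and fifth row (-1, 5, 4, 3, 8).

Expand along row 4 (it has 4 zeros):
  + (2) · M_42   where M_42 = det([-9 6 0 6; 3 8 1 -9; 1 0 -1 1; -1 4 3 8]) = 1440
det = (+1)·(2)·(1440) = 2880

2880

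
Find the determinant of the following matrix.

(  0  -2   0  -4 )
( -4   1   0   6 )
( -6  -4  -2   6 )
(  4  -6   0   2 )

Expand along column 3 (it has 3 zeros):
  + (-2) · M_33   where M_33 = det([0 -2 -4; -4 1 6; 4 -6 2]) = -144
det = (+1)·(-2)·(-144) = 288

288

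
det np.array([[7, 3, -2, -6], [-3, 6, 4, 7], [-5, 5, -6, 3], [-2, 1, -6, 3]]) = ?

-2200

Expand along row 1:
  + (7) · M_11   where M_11 = det([6 4 7; 5 -6 3; 1 -6 3]) = -216
  − (3) · M_12   where M_12 = det([-3 4 7; -5 -6 3; -2 -6 3]) = 162
  + (-2) · M_13   where M_13 = det([-3 6 7; -5 5 3; -2 1 3]) = 53
  − (-6) · M_14   where M_14 = det([-3 6 4; -5 5 -6; -2 1 -6]) = -16
det = (+1)·(7)·(-216) + (-1)·(3)·(162) + (+1)·(-2)·(53) + (-1)·(-6)·(-16) = -2200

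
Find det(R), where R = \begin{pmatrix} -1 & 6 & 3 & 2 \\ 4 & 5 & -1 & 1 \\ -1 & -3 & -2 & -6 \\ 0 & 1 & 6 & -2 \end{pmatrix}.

The determinant is -955.

Expand along row 4 (it has 1 zero):
  + (1) · M_42   where M_42 = det([-1 3 2; 4 -1 1; -1 -2 -6]) = 43
  − (6) · M_43   where M_43 = det([-1 6 2; 4 5 1; -1 -3 -6]) = 151
  + (-2) · M_44   where M_44 = det([-1 6 3; 4 5 -1; -1 -3 -2]) = 46
det = (+1)·(1)·(43) + (-1)·(6)·(151) + (+1)·(-2)·(46) = -955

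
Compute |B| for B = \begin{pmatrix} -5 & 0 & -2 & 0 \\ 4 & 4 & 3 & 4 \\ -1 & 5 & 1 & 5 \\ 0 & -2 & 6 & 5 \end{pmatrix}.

|B| = 49

Expand along row 1 (it has 2 zeros):
  + (-5) · M_11   where M_11 = det([4 3 4; 5 1 5; -2 6 5]) = -77
  + (-2) · M_13   where M_13 = det([4 4 4; -1 5 5; 0 -2 5]) = 168
det = (+1)·(-5)·(-77) + (+1)·(-2)·(168) = 49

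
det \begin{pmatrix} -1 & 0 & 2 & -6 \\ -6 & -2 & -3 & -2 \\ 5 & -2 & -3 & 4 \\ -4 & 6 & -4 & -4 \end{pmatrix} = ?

-1472

Expand along row 1 (it has 1 zero):
  + (-1) · M_11   where M_11 = det([-2 -3 -2; -2 -3 4; 6 -4 -4]) = -156
  + (2) · M_13   where M_13 = det([-6 -2 -2; 5 -2 4; -4 6 -4]) = 44
  − (-6) · M_14   where M_14 = det([-6 -2 -3; 5 -2 -3; -4 6 -4]) = -286
det = (+1)·(-1)·(-156) + (+1)·(2)·(44) + (-1)·(-6)·(-286) = -1472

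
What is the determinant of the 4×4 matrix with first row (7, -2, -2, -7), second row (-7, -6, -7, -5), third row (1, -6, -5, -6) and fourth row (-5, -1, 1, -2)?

783

Expand along row 1:
  + (7) · M_11   where M_11 = det([-6 -7 -5; -6 -5 -6; -1 1 -2]) = 1
  − (-2) · M_12   where M_12 = det([-7 -7 -5; 1 -5 -6; -5 1 -2]) = -216
  + (-2) · M_13   where M_13 = det([-7 -6 -5; 1 -6 -6; -5 -1 -2]) = -79
  − (-7) · M_14   where M_14 = det([-7 -6 -7; 1 -6 -5; -5 -1 1]) = 150
det = (+1)·(7)·(1) + (-1)·(-2)·(-216) + (+1)·(-2)·(-79) + (-1)·(-7)·(150) = 783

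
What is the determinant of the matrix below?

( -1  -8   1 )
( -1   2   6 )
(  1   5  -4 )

The determinant is 15.

Expand along column 1:
  + (-1) · |2 6; 5 -4| = (-1)·(-8 − 30) = 38
  − (-1) · |-8 1; 5 -4| = −(-1)·(32 − 5) = 27
  + 1 · |-8 1; 2 6| = 1·(-48 − 2) = -50
Sum: (38) + (27) + (-50) = 15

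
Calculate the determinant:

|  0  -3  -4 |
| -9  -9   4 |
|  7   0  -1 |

-309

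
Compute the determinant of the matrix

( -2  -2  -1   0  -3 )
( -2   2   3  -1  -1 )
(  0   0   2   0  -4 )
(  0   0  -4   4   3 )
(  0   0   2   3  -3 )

The matrix is block upper-triangular with a 2×2 block and a 3×3 block on the diagonal, so its determinant equals the product of the determinants of the diagonal blocks.
det of the 2×2 block = -8
det of the 3×3 block = 38
det = (-8)·(38) = -304

-304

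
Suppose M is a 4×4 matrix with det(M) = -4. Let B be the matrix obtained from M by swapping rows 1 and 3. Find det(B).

Swapping two rows multiplies the determinant by −1.
det(B) = (-1)·(-4) = 4

4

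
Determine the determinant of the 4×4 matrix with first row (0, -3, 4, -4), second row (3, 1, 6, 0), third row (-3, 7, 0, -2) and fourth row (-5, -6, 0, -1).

Expand along column 3 (it has 2 zeros):
  + (4) · M_13   where M_13 = det([3 1 0; -3 7 -2; -5 -6 -1]) = -50
  − (6) · M_23   where M_23 = det([0 -3 -4; -3 7 -2; -5 -6 -1]) = -233
det = (+1)·(4)·(-50) + (-1)·(6)·(-233) = 1198

The determinant is 1198.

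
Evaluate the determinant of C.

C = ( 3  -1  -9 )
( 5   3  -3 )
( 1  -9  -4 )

Expand along row 1:
  + 3 · |3 -3; -9 -4| = 3·(-12 − 27) = -117
  − (-1) · |5 -3; 1 -4| = −(-1)·(-20 − (-3)) = -17
  + (-9) · |5 3; 1 -9| = (-9)·(-45 − 3) = 432
Sum: (-117) + (-17) + (432) = 298

det(C) = 298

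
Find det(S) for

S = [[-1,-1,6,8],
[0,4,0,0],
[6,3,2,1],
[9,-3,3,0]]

Expand along row 2 (it has 3 zeros):
  + (4) · M_22   where M_22 = det([-1 6 8; 6 2 1; 9 3 0]) = 57
det = (+1)·(4)·(57) = 228

The determinant is 228.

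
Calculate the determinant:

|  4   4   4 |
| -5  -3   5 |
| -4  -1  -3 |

The determinant is -112.

Expand along row 1:
  + 4 · |-3 5; -1 -3| = 4·(9 − (-5)) = 56
  − 4 · |-5 5; -4 -3| = −4·(15 − (-20)) = -140
  + 4 · |-5 -3; -4 -1| = 4·(5 − 12) = -28
Sum: (56) + (-140) + (-28) = -112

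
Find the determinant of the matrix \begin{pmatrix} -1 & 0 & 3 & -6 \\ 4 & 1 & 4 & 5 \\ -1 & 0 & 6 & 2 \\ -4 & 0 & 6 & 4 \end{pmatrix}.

Expand along column 2 (it has 3 zeros):
  + (1) · M_22   where M_22 = det([-1 3 -6; -1 6 2; -4 6 4]) = -132
det = (+1)·(1)·(-132) = -132

The determinant is -132.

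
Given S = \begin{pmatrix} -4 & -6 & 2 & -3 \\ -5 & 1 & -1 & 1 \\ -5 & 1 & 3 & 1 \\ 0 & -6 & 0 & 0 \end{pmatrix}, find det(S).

Expand along row 4 (it has 3 zeros):
  + (-6) · M_42   where M_42 = det([-4 2 -3; -5 -1 1; -5 3 1]) = 76
det = (+1)·(-6)·(76) = -456

-456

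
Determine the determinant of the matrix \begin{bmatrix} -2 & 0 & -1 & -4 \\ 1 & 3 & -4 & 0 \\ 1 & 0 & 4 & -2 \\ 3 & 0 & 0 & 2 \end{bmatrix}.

Expand along column 2 (it has 3 zeros):
  + (3) · M_22   where M_22 = det([-2 -1 -4; 1 4 -2; 3 0 2]) = 40
det = (+1)·(3)·(40) = 120

120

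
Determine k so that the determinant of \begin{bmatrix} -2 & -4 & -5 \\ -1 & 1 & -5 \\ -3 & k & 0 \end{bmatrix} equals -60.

-3

Expanding along the column containing k, det(A) is linear in k: det(A) = (-5)·k + (-75).
Set (-5)·k + (-75) = -60  ⇒  (-5)·k = 15  ⇒  k = -3.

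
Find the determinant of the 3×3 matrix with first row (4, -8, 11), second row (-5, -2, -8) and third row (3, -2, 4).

The determinant is 112.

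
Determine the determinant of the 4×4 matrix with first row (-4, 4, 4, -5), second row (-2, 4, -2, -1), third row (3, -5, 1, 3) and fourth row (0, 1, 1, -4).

18

Expand along row 4 (it has 1 zero):
  + (1) · M_42   where M_42 = det([-4 4 -5; -2 -2 -1; 3 1 3]) = 12
  − (1) · M_43   where M_43 = det([-4 4 -5; -2 4 -1; 3 -5 3]) = -6
  + (-4) · M_44   where M_44 = det([-4 4 4; -2 4 -2; 3 -5 1]) = 0
det = (+1)·(1)·(12) + (-1)·(1)·(-6) + (+1)·(-4)·(0) = 18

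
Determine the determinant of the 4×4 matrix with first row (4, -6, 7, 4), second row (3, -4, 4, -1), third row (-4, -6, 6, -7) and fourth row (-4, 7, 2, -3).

Expand along row 1:
  + (4) · M_11   where M_11 = det([-4 4 -1; -6 6 -7; 7 2 -3]) = -198
  − (-6) · M_12   where M_12 = det([3 4 -1; -4 6 -7; -4 2 -3]) = 36
  + (7) · M_13   where M_13 = det([3 -4 -1; -4 -6 -7; -4 7 -3]) = 189
  − (4) · M_14   where M_14 = det([3 -4 4; -4 -6 6; -4 7 2]) = -306
det = (+1)·(4)·(-198) + (-1)·(-6)·(36) + (+1)·(7)·(189) + (-1)·(4)·(-306) = 1971

1971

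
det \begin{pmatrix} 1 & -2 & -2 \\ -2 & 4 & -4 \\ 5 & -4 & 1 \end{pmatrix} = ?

48

Expand along row 1:
  + 1 · |4 -4; -4 1| = 1·(4 − 16) = -12
  − (-2) · |-2 -4; 5 1| = −(-2)·(-2 − (-20)) = 36
  + (-2) · |-2 4; 5 -4| = (-2)·(8 − 20) = 24
Sum: (-12) + (36) + (24) = 48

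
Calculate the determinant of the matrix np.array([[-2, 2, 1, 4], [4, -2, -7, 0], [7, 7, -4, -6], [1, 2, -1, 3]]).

-378

Expand along row 2 (it has 1 zero):
  − (4) · M_21   where M_21 = det([2 1 4; 7 -4 -6; 2 -1 3]) = -65
  + (-2) · M_22   where M_22 = det([-2 1 4; 7 -4 -6; 1 -1 3]) = -3
  − (-7) · M_23   where M_23 = det([-2 2 4; 7 7 -6; 1 2 3]) = -92
det = (-1)·(4)·(-65) + (+1)·(-2)·(-3) + (-1)·(-7)·(-92) = -378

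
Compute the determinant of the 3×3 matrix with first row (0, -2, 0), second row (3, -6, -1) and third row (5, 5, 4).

34

Expand along row 1:
  − (-2) · |3 -1; 5 4| = −(-2)·(12 − (-5)) = 34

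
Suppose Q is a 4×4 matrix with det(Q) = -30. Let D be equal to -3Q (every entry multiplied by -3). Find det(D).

The determinant is -2430.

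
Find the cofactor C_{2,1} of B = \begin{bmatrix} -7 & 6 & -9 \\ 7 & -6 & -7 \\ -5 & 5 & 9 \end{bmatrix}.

-99

Delete row 2 and column 1; the remaining 2×2 submatrix is [6 -9; 5 9].
Its determinant is 6·9 − (-9)·5 = 99.
The cofactor carries sign (−1)^(2+1) = −1, so C_{2,1} = −(99) = -99.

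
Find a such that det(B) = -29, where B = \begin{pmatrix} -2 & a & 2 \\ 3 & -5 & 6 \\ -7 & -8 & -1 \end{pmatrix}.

a = -5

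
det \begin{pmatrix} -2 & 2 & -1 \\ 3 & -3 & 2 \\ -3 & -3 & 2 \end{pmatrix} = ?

Expand along column 1:
  + (-2) · |-3 2; -3 2| = (-2)·(-6 − (-6)) = 0
  − 3 · |2 -1; -3 2| = −3·(4 − 3) = -3
  + (-3) · |2 -1; -3 2| = (-3)·(4 − 3) = -3
Sum: (0) + (-3) + (-3) = -6

The determinant is -6.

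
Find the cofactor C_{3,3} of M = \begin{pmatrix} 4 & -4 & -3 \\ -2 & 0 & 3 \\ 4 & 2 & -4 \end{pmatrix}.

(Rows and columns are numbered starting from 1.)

-8

Delete row 3 and column 3; the remaining 2×2 submatrix is [4 -4; -2 0].
Its determinant is 4·0 − (-4)·(-2) = -8.
The cofactor carries sign (−1)^(3+3) = +1, so C_{3,3} = +(-8) = -8.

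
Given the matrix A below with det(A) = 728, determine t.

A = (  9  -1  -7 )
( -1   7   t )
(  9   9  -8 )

Expanding along the row containing t, det(A) is linear in t: det(A) = (-90)·t + (8).
Set (-90)·t + (8) = 728  ⇒  (-90)·t = 720  ⇒  t = -8.

-8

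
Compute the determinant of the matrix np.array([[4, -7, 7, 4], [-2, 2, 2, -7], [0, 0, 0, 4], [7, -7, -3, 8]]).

96

Expand along row 3 (it has 3 zeros):
  − (4) · M_34   where M_34 = det([4 -7 7; -2 2 2; 7 -7 -3]) = -24
det = (-1)·(4)·(-24) = 96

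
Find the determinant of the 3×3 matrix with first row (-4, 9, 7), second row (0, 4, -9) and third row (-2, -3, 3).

278

Expand along row 2:
  + 4 · |-4 7; -2 3| = 4·(-12 − (-14)) = 8
  − (-9) · |-4 9; -2 -3| = −(-9)·(12 − (-18)) = 270
Sum: (8) + (270) = 278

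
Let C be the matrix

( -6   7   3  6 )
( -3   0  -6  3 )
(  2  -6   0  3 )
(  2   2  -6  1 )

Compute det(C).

|C| = 2058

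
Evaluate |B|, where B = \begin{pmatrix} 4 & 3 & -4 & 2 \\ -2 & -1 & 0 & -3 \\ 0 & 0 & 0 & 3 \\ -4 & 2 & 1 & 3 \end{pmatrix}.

The determinant is -102.

Expand along row 3 (it has 3 zeros):
  − (3) · M_34   where M_34 = det([4 3 -4; -2 -1 0; -4 2 1]) = 34
det = (-1)·(3)·(34) = -102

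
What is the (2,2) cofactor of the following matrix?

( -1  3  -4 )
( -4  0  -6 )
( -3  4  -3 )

-9

Delete row 2 and column 2; the remaining 2×2 submatrix is [-1 -4; -3 -3].
Its determinant is (-1)·(-3) − (-4)·(-3) = -9.
The cofactor carries sign (−1)^(2+2) = +1, so C_{2,2} = +(-9) = -9.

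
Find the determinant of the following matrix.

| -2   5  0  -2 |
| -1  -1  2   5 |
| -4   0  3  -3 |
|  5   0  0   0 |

Expand along row 4 (it has 3 zeros):
  − (5) · M_41   where M_41 = det([5 0 -2; -1 2 5; 0 3 -3]) = -99
det = (-1)·(5)·(-99) = 495

495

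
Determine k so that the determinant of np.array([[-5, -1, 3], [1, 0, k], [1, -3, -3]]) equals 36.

-3

Expanding along the row containing k, det(M) is linear in k: det(M) = (-16)·k + (-12).
Set (-16)·k + (-12) = 36  ⇒  (-16)·k = 48  ⇒  k = -3.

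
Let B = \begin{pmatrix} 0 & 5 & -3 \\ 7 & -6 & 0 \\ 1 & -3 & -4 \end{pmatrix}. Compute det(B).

Expand along column 1:
  − 7 · |5 -3; -3 -4| = −7·(-20 − 9) = 203
  + 1 · |5 -3; -6 0| = 1·(0 − 18) = -18
Sum: (203) + (-18) = 185

det(B) = 185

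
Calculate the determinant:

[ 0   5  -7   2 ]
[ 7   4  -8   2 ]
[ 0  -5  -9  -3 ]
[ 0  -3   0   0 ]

819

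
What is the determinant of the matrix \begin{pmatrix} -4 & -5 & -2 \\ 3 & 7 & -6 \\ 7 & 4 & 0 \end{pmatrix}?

Expand along row 3:
  + 7 · |-5 -2; 7 -6| = 7·(30 − (-14)) = 308
  − 4 · |-4 -2; 3 -6| = −4·(24 − (-6)) = -120
Sum: (308) + (-120) = 188

188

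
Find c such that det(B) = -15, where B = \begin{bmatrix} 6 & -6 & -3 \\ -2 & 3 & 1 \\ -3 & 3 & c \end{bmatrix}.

Expanding along the row containing c, det(B) is linear in c: det(B) = (6)·c + (-9).
Set (6)·c + (-9) = -15  ⇒  (6)·c = -6  ⇒  c = -1.

c = -1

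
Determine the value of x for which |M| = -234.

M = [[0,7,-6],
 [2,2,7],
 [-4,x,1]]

Expanding along the column containing x, det(M) is linear in x: det(M) = (-12)·x + (-258).
Set (-12)·x + (-258) = -234  ⇒  (-12)·x = 24  ⇒  x = -2.

-2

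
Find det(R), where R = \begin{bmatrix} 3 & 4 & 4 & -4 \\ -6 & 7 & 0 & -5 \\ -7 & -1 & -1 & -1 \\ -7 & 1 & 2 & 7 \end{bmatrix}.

Expand along row 2 (it has 1 zero):
  − (-6) · M_21   where M_21 = det([4 4 -4; -1 -1 -1; 1 2 7]) = 8
  + (7) · M_22   where M_22 = det([3 4 -4; -7 -1 -1; -7 2 7]) = 293
  + (-5) · M_24   where M_24 = det([3 4 4; -7 -1 -1; -7 1 2]) = 25
det = (-1)·(-6)·(8) + (+1)·(7)·(293) + (+1)·(-5)·(25) = 1974

The determinant is 1974.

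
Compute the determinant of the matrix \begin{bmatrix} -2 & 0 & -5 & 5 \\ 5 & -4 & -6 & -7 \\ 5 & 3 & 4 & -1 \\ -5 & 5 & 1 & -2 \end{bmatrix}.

The determinant is 2568.

Expand along row 1 (it has 1 zero):
  + (-2) · M_11   where M_11 = det([-4 -6 -7; 3 4 -1; 5 1 -2]) = 141
  + (-5) · M_13   where M_13 = det([5 -4 -7; 5 3 -1; -5 5 -2]) = -345
  − (5) · M_14   where M_14 = det([5 -4 -6; 5 3 4; -5 5 1]) = -225
det = (+1)·(-2)·(141) + (+1)·(-5)·(-345) + (-1)·(5)·(-225) = 2568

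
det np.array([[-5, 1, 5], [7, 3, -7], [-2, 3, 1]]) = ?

The determinant is 22.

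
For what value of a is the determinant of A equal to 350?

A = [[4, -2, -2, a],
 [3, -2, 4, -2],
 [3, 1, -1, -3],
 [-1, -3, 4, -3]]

Expanding along the column containing a, det(A) is linear in a: det(A) = (7)·a + (294).
Set (7)·a + (294) = 350  ⇒  (7)·a = 56  ⇒  a = 8.

8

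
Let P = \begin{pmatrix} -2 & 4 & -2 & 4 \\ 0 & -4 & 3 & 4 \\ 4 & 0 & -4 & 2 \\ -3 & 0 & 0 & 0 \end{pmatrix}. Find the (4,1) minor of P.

Delete row 4 and column 1; the remaining 3×3 submatrix is [4 -2 4; -4 3 4; 0 -4 2].
Its determinant is 136.

The minor is 136.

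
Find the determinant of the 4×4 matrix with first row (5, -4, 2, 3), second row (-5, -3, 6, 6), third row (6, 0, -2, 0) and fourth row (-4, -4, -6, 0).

Expand along row 3 (it has 2 zeros):
  + (6) · M_31   where M_31 = det([-4 2 3; -3 6 6; -4 -6 0]) = -66
  + (-2) · M_33   where M_33 = det([5 -4 3; -5 -3 6; -4 -4 0]) = 240
det = (+1)·(6)·(-66) + (+1)·(-2)·(240) = -876

-876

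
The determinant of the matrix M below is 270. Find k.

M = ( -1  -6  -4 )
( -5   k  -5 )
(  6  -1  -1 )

k = 3

Expanding along the row containing k, det(M) is linear in k: det(M) = (25)·k + (195).
Set (25)·k + (195) = 270  ⇒  (25)·k = 75  ⇒  k = 3.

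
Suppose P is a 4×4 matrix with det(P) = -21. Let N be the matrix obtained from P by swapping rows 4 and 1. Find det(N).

|N| = 21

Swapping two rows multiplies the determinant by −1.
det(N) = (-1)·(-21) = 21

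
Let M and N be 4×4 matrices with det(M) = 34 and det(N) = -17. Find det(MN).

-578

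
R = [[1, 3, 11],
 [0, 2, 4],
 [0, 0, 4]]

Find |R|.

|R| = 8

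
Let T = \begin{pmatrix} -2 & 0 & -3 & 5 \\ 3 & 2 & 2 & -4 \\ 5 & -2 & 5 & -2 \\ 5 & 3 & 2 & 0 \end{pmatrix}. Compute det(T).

|T| = 47

Expand along row 1 (it has 1 zero):
  + (-2) · M_11   where M_11 = det([2 2 -4; -2 5 -2; 3 2 0]) = 72
  + (-3) · M_13   where M_13 = det([3 2 -4; 5 -2 -2; 5 3 0]) = -102
  − (5) · M_14   where M_14 = det([3 2 2; 5 -2 5; 5 3 2]) = 23
det = (+1)·(-2)·(72) + (+1)·(-3)·(-102) + (-1)·(5)·(23) = 47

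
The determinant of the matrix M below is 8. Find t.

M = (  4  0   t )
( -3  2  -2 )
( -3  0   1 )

t = 0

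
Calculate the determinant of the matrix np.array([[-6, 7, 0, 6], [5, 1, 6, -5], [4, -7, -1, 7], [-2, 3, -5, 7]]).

-2734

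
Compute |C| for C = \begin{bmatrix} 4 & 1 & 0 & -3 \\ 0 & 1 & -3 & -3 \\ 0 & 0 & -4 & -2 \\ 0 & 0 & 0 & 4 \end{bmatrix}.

The determinant is -64.

C is upper triangular, so det(C) is the product of the diagonal entries:
det = (4) · (1) · (-4) · (4) = -64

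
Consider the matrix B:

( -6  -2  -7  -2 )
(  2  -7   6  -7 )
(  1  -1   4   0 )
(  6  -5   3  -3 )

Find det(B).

540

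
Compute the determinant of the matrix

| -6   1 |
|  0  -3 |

18

det = (-6)·(-3) − 1·0 = 18 − 0 = 18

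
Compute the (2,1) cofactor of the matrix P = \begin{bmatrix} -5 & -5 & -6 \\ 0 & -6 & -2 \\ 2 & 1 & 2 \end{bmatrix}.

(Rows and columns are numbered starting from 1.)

4

Delete row 2 and column 1; the remaining 2×2 submatrix is [-5 -6; 1 2].
Its determinant is (-5)·2 − (-6)·1 = -4.
The cofactor carries sign (−1)^(2+1) = −1, so C_{2,1} = −(-4) = 4.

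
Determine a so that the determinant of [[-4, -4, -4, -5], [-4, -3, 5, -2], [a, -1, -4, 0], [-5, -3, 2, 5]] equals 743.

-4

Expanding along the column containing a, det(A) is linear in a: det(A) = (-245)·a + (-237).
Set (-245)·a + (-237) = 743  ⇒  (-245)·a = 980  ⇒  a = -4.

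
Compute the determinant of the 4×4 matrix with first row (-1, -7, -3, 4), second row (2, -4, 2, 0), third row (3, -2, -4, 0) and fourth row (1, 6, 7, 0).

-640

Expand along column 4 (it has 3 zeros):
  − (4) · M_14   where M_14 = det([2 -4 2; 3 -2 -4; 1 6 7]) = 160
det = (-1)·(4)·(160) = -640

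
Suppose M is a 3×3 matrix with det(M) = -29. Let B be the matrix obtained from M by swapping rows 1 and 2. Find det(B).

Swapping two rows multiplies the determinant by −1.
det(B) = (-1)·(-29) = 29

The determinant is 29.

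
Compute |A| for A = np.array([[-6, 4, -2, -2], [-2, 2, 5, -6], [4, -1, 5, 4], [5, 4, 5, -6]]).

Expand along row 1:
  + (-6) · M_11   where M_11 = det([2 5 -6; -1 5 4; 4 5 -6]) = 100
  − (4) · M_12   where M_12 = det([-2 5 -6; 4 5 4; 5 5 -6]) = 350
  + (-2) · M_13   where M_13 = det([-2 2 -6; 4 -1 4; 5 4 -6]) = -18
  − (-2) · M_14   where M_14 = det([-2 2 5; 4 -1 5; 5 4 5]) = 165
det = (+1)·(-6)·(100) + (-1)·(4)·(350) + (+1)·(-2)·(-18) + (-1)·(-2)·(165) = -1634

det(A) = -1634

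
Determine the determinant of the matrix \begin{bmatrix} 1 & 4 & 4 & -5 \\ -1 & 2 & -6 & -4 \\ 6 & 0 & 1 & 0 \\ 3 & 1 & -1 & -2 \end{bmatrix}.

The determinant is 51.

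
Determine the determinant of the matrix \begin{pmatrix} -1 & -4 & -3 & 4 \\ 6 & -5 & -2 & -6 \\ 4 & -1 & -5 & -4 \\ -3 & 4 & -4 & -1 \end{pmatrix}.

723

Expand along row 1:
  + (-1) · M_11   where M_11 = det([-5 -2 -6; -1 -5 -4; 4 -4 -1]) = -55
  − (-4) · M_12   where M_12 = det([6 -2 -6; 4 -5 -4; -3 -4 -1]) = 88
  + (-3) · M_13   where M_13 = det([6 -5 -6; 4 -1 -4; -3 4 -1]) = -56
  − (4) · M_14   where M_14 = det([6 -5 -2; 4 -1 -5; -3 4 -4]) = -37
det = (+1)·(-1)·(-55) + (-1)·(-4)·(88) + (+1)·(-3)·(-56) + (-1)·(4)·(-37) = 723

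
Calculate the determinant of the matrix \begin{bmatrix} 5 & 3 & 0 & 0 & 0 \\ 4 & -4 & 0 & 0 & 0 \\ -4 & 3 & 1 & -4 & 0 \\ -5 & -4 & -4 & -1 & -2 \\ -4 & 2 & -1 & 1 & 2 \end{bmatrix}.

The matrix is block lower-triangular with a 2×2 block and a 3×3 block on the diagonal, so its determinant equals the product of the determinants of the diagonal blocks.
det of the 2×2 block = -32
det of the 3×3 block = -40
det = (-32)·(-40) = 1280

1280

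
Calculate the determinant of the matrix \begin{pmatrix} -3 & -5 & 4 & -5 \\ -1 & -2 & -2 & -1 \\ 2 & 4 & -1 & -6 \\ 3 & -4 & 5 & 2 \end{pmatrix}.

The determinant is 897.

Expand along row 1:
  + (-3) · M_11   where M_11 = det([-2 -2 -1; 4 -1 -6; -4 5 2]) = -104
  − (-5) · M_12   where M_12 = det([-1 -2 -1; 2 -1 -6; 3 5 2]) = 3
  + (4) · M_13   where M_13 = det([-1 -2 -1; 2 4 -6; 3 -4 2]) = 80
  − (-5) · M_14   where M_14 = det([-1 -2 -2; 2 4 -1; 3 -4 5]) = 50
det = (+1)·(-3)·(-104) + (-1)·(-5)·(3) + (+1)·(4)·(80) + (-1)·(-5)·(50) = 897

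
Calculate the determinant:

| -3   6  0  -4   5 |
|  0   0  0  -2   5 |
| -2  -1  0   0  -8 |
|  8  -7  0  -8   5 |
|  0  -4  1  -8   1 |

Expand along column 3 (it has 4 zeros):
  + (1) · M_53   where M_53 = det([-3 6 -4 5; 0 0 -2 5; -2 -1 0 -8; 8 -7 -8 5]) = -1102
det = (+1)·(1)·(-1102) = -1102

-1102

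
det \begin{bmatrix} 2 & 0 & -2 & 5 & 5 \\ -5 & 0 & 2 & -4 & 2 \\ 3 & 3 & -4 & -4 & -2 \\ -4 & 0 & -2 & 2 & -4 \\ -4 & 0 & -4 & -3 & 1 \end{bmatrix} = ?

-3996

Expand along column 2 (it has 4 zeros):
  − (3) · M_32   where M_32 = det([2 -2 5 5; -5 2 -4 2; -4 -2 2 -4; -4 -4 -3 1]) = 1332
det = (-1)·(3)·(1332) = -3996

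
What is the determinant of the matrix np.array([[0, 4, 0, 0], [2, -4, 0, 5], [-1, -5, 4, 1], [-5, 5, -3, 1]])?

The determinant is -516.

Expand along row 1 (it has 3 zeros):
  − (4) · M_12   where M_12 = det([2 0 5; -1 4 1; -5 -3 1]) = 129
det = (-1)·(4)·(129) = -516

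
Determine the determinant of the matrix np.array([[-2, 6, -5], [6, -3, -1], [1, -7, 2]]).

Expand along row 1:
  + (-2) · |-3 -1; -7 2| = (-2)·(-6 − 7) = 26
  − 6 · |6 -1; 1 2| = −6·(12 − (-1)) = -78
  + (-5) · |6 -3; 1 -7| = (-5)·(-42 − (-3)) = 195
Sum: (26) + (-78) + (195) = 143

The determinant is 143.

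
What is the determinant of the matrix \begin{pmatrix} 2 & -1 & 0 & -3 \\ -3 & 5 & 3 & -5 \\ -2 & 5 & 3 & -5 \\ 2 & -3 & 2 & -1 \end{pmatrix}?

Expand along row 1 (it has 1 zero):
  + (2) · M_11   where M_11 = det([5 3 -5; 5 3 -5; -3 2 -1]) = 0
  − (-1) · M_12   where M_12 = det([-3 3 -5; -2 3 -5; 2 2 -1]) = -7
  − (-3) · M_14   where M_14 = det([-3 5 3; -2 5 3; 2 -3 2]) = -19
det = (+1)·(2)·(0) + (-1)·(-1)·(-7) + (-1)·(-3)·(-19) = -64

-64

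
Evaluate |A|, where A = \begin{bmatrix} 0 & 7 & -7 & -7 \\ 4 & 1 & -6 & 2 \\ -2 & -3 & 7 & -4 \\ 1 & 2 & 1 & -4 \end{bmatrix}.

Expand along row 1 (it has 1 zero):
  − (7) · M_12   where M_12 = det([4 -6 2; -2 7 -4; 1 1 -4]) = -42
  + (-7) · M_13   where M_13 = det([4 1 2; -2 -3 -4; 1 2 -4]) = 66
  − (-7) · M_14   where M_14 = det([4 1 -6; -2 -3 7; 1 2 1]) = -53
det = (-1)·(7)·(-42) + (+1)·(-7)·(66) + (-1)·(-7)·(-53) = -539

The determinant is -539.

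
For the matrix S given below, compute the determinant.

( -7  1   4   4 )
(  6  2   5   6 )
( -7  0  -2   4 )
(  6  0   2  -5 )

Expand along column 2 (it has 2 zeros):
  − (1) · M_12   where M_12 = det([6 5 6; -7 -2 4; 6 2 -5]) = -55
  + (2) · M_22   where M_22 = det([-7 4 4; -7 -2 4; 6 2 -5]) = -66
det = (-1)·(1)·(-55) + (+1)·(2)·(-66) = -77

The determinant is -77.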